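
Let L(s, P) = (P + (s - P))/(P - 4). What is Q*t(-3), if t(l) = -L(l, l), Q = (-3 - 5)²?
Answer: -192/7 ≈ -27.429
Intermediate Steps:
L(s, P) = s/(-4 + P)
Q = 64 (Q = (-8)² = 64)
t(l) = -l/(-4 + l)
Q*t(-3) = 64*(-1*(-3)/(-4 - 3)) = 64*(-1*(-3)/(-7)) = 64*(-1*(-3)*(-⅐)) = 64*(-3/7) = -192/7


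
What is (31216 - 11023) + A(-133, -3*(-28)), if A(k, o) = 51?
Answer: 20244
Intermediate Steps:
(31216 - 11023) + A(-133, -3*(-28)) = (31216 - 11023) + 51 = 20193 + 51 = 20244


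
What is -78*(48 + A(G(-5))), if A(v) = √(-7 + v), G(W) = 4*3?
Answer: -3744 - 78*√5 ≈ -3918.4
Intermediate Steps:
G(W) = 12
-78*(48 + A(G(-5))) = -78*(48 + √(-7 + 12)) = -78*(48 + √5) = -3744 - 78*√5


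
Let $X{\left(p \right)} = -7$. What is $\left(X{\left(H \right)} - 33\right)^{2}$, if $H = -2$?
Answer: $1600$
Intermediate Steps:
$\left(X{\left(H \right)} - 33\right)^{2} = \left(-7 - 33\right)^{2} = \left(-40\right)^{2} = 1600$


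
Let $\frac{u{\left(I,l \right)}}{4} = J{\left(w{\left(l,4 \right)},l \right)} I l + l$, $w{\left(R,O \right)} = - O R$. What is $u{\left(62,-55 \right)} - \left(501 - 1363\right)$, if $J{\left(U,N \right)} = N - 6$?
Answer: $832682$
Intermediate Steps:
$w{\left(R,O \right)} = - O R$
$J{\left(U,N \right)} = -6 + N$ ($J{\left(U,N \right)} = N - 6 = -6 + N$)
$u{\left(I,l \right)} = 4 l + 4 I l \left(-6 + l\right)$ ($u{\left(I,l \right)} = 4 \left(\left(-6 + l\right) I l + l\right) = 4 \left(I \left(-6 + l\right) l + l\right) = 4 \left(I l \left(-6 + l\right) + l\right) = 4 \left(l + I l \left(-6 + l\right)\right) = 4 l + 4 I l \left(-6 + l\right)$)
$u{\left(62,-55 \right)} - \left(501 - 1363\right) = 4 \left(-55\right) \left(1 + 62 \left(-6 - 55\right)\right) - \left(501 - 1363\right) = 4 \left(-55\right) \left(1 + 62 \left(-61\right)\right) - -862 = 4 \left(-55\right) \left(1 - 3782\right) + 862 = 4 \left(-55\right) \left(-3781\right) + 862 = 831820 + 862 = 832682$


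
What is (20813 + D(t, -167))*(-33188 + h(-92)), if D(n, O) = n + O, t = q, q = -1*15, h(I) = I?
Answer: -686599680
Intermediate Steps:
q = -15
t = -15
D(n, O) = O + n
(20813 + D(t, -167))*(-33188 + h(-92)) = (20813 + (-167 - 15))*(-33188 - 92) = (20813 - 182)*(-33280) = 20631*(-33280) = -686599680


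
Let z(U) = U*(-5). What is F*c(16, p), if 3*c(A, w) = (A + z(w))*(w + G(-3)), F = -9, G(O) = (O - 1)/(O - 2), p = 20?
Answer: 26208/5 ≈ 5241.6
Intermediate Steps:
G(O) = (-1 + O)/(-2 + O)
z(U) = -5*U
c(A, w) = (⅘ + w)*(A - 5*w)/3 (c(A, w) = ((A - 5*w)*(w + (-1 - 3)/(-2 - 3)))/3 = ((A - 5*w)*(w - 4/(-5)))/3 = ((A - 5*w)*(w - ⅕*(-4)))/3 = ((A - 5*w)*(w + ⅘))/3 = ((A - 5*w)*(⅘ + w))/3 = ((⅘ + w)*(A - 5*w))/3 = (⅘ + w)*(A - 5*w)/3)
F*c(16, p) = -9*(-5/3*20² - 4/3*20 + (4/15)*16 + (⅓)*16*20) = -9*(-5/3*400 - 80/3 + 64/15 + 320/3) = -9*(-2000/3 - 80/3 + 64/15 + 320/3) = -9*(-2912/5) = 26208/5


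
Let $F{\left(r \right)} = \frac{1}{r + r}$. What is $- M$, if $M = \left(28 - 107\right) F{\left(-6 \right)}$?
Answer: $- \frac{79}{12} \approx -6.5833$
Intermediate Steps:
$F{\left(r \right)} = \frac{1}{2 r}$
$M = \frac{79}{12}$ ($M = \left(28 - 107\right) \frac{1}{2 \left(-6\right)} = - 79 \cdot \frac{1}{2} \left(- \frac{1}{6}\right) = \left(-79\right) \left(- \frac{1}{12}\right) = \frac{79}{12} \approx 6.5833$)
$- M = \left(-1\right) \frac{79}{12} = - \frac{79}{12}$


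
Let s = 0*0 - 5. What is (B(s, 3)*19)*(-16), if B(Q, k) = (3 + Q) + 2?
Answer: 0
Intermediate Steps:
s = -5 (s = 0 - 5 = -5)
B(Q, k) = 5 + Q
(B(s, 3)*19)*(-16) = ((5 - 5)*19)*(-16) = (0*19)*(-16) = 0*(-16) = 0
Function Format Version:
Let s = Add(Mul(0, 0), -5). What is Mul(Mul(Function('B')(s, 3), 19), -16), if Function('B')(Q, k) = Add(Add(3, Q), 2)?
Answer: 0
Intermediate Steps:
s = -5 (s = Add(0, -5) = -5)
Function('B')(Q, k) = Add(5, Q)
Mul(Mul(Function('B')(s, 3), 19), -16) = Mul(Mul(Add(5, -5), 19), -16) = Mul(Mul(0, 19), -16) = Mul(0, -16) = 0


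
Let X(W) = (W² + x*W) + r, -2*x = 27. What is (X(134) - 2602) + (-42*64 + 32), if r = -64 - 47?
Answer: 10778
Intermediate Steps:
x = -27/2 (x = -½*27 = -27/2 ≈ -13.500)
r = -111
X(W) = -111 + W² - 27*W/2 (X(W) = (W² - 27*W/2) - 111 = -111 + W² - 27*W/2)
(X(134) - 2602) + (-42*64 + 32) = ((-111 + 134² - 27/2*134) - 2602) + (-42*64 + 32) = ((-111 + 17956 - 1809) - 2602) + (-2688 + 32) = (16036 - 2602) - 2656 = 13434 - 2656 = 10778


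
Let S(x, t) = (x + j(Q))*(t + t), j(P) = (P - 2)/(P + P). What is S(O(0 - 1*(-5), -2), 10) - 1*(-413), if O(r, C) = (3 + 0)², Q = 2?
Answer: 593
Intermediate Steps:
j(P) = (-2 + P)/(2*P) (j(P) = (-2 + P)/((2*P)) = (-2 + P)*(1/(2*P)) = (-2 + P)/(2*P))
O(r, C) = 9 (O(r, C) = 3² = 9)
S(x, t) = 2*t*x (S(x, t) = (x + (½)*(-2 + 2)/2)*(t + t) = (x + (½)*(½)*0)*(2*t) = (x + 0)*(2*t) = x*(2*t) = 2*t*x)
S(O(0 - 1*(-5), -2), 10) - 1*(-413) = 2*10*9 - 1*(-413) = 180 + 413 = 593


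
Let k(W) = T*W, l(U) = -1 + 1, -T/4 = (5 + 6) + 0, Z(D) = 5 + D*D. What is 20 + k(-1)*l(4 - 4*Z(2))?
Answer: 20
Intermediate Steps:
Z(D) = 5 + D**2
T = -44 (T = -4*((5 + 6) + 0) = -4*(11 + 0) = -4*11 = -44)
l(U) = 0
k(W) = -44*W
20 + k(-1)*l(4 - 4*Z(2)) = 20 - 44*(-1)*0 = 20 + 44*0 = 20 + 0 = 20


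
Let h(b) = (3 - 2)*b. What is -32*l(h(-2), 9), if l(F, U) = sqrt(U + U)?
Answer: -96*sqrt(2) ≈ -135.76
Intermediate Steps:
h(b) = b (h(b) = 1*b = b)
l(F, U) = sqrt(2)*sqrt(U) (l(F, U) = sqrt(2*U) = sqrt(2)*sqrt(U))
-32*l(h(-2), 9) = -32*sqrt(2)*sqrt(9) = -32*sqrt(2)*3 = -96*sqrt(2)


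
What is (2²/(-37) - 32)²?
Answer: 1411344/1369 ≈ 1030.9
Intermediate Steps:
(2²/(-37) - 32)² = (4*(-1/37) - 32)² = (-4/37 - 32)² = (-1188/37)² = 1411344/1369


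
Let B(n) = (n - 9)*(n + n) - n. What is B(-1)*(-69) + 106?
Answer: -1343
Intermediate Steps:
B(n) = -n + 2*n*(-9 + n) (B(n) = (-9 + n)*(2*n) - n = 2*n*(-9 + n) - n = -n + 2*n*(-9 + n))
B(-1)*(-69) + 106 = -(-19 + 2*(-1))*(-69) + 106 = -(-19 - 2)*(-69) + 106 = -1*(-21)*(-69) + 106 = 21*(-69) + 106 = -1449 + 106 = -1343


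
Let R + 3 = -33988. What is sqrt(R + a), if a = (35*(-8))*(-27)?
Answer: I*sqrt(26431) ≈ 162.58*I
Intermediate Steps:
R = -33991 (R = -3 - 33988 = -33991)
a = 7560 (a = -280*(-27) = 7560)
sqrt(R + a) = sqrt(-33991 + 7560) = sqrt(-26431) = I*sqrt(26431)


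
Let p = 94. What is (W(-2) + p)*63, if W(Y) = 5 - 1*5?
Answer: 5922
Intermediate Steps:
W(Y) = 0 (W(Y) = 5 - 5 = 0)
(W(-2) + p)*63 = (0 + 94)*63 = 94*63 = 5922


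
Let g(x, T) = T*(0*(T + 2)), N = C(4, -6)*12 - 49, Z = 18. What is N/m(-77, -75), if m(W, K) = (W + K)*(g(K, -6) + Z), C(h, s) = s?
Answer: 121/2736 ≈ 0.044225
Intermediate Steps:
N = -121 (N = -6*12 - 49 = -72 - 49 = -121)
g(x, T) = 0 (g(x, T) = T*(0*(2 + T)) = T*0 = 0)
m(W, K) = 18*K + 18*W (m(W, K) = (W + K)*(0 + 18) = (K + W)*18 = 18*K + 18*W)
N/m(-77, -75) = -121/(18*(-75) + 18*(-77)) = -121/(-1350 - 1386) = -121/(-2736) = -121*(-1/2736) = 121/2736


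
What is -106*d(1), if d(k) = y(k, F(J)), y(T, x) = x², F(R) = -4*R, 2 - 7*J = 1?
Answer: -1696/49 ≈ -34.612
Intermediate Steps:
J = ⅐ (J = 2/7 - ⅐*1 = 2/7 - ⅐ = ⅐ ≈ 0.14286)
d(k) = 16/49 (d(k) = (-4*⅐)² = (-4/7)² = 16/49)
-106*d(1) = -106*16/49 = -1696/49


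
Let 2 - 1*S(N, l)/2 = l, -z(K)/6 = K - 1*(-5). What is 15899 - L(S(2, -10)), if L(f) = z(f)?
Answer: 16073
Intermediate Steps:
z(K) = -30 - 6*K (z(K) = -6*(K - 1*(-5)) = -6*(K + 5) = -6*(5 + K) = -30 - 6*K)
S(N, l) = 4 - 2*l
L(f) = -30 - 6*f
15899 - L(S(2, -10)) = 15899 - (-30 - 6*(4 - 2*(-10))) = 15899 - (-30 - 6*(4 + 20)) = 15899 - (-30 - 6*24) = 15899 - (-30 - 144) = 15899 - 1*(-174) = 15899 + 174 = 16073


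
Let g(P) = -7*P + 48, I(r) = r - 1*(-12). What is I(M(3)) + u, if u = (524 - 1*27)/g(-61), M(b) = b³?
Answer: 19022/475 ≈ 40.046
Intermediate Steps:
I(r) = 12 + r (I(r) = r + 12 = 12 + r)
g(P) = 48 - 7*P
u = 497/475 (u = (524 - 1*27)/(48 - 7*(-61)) = (524 - 27)/(48 + 427) = 497/475 ≈ 1.0463)
I(M(3)) + u = (12 + 3³) + 497/475 = (12 + 27) + 497/475 = 39 + 497/475 = 19022/475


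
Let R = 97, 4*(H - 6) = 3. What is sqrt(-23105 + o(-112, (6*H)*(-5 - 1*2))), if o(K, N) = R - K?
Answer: 12*I*sqrt(159) ≈ 151.31*I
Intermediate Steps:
H = 27/4 (H = 6 + (1/4)*3 = 6 + 3/4 = 27/4 ≈ 6.7500)
o(K, N) = 97 - K
sqrt(-23105 + o(-112, (6*H)*(-5 - 1*2))) = sqrt(-23105 + (97 - 1*(-112))) = sqrt(-23105 + (97 + 112)) = sqrt(-23105 + 209) = sqrt(-22896) = 12*I*sqrt(159)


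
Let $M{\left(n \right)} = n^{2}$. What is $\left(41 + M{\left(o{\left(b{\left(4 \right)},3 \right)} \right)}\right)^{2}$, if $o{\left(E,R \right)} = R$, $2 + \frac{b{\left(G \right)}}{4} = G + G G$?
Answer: $2500$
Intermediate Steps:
$b{\left(G \right)} = -8 + 4 G + 4 G^{2}$ ($b{\left(G \right)} = -8 + 4 \left(G + G G\right) = -8 + 4 \left(G + G^{2}\right) = -8 + \left(4 G + 4 G^{2}\right) = -8 + 4 G + 4 G^{2}$)
$\left(41 + M{\left(o{\left(b{\left(4 \right)},3 \right)} \right)}\right)^{2} = \left(41 + 3^{2}\right)^{2} = \left(41 + 9\right)^{2} = 50^{2} = 2500$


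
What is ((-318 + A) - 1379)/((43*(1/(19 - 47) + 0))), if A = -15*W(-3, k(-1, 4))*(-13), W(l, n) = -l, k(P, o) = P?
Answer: 31136/43 ≈ 724.09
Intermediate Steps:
A = 585 (A = -(-15)*(-3)*(-13) = -15*3*(-13) = -45*(-13) = 585)
((-318 + A) - 1379)/((43*(1/(19 - 47) + 0))) = ((-318 + 585) - 1379)/((43*(1/(19 - 47) + 0))) = (267 - 1379)/((43*(1/(-28) + 0))) = -1112*1/(43*(-1/28 + 0)) = -1112/(43*(-1/28)) = -1112/(-43/28) = -1112*(-28/43) = 31136/43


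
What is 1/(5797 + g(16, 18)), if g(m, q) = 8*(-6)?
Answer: 1/5749 ≈ 0.00017394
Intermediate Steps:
g(m, q) = -48
1/(5797 + g(16, 18)) = 1/(5797 - 48) = 1/5749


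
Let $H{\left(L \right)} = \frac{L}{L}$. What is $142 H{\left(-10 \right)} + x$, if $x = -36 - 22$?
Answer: $84$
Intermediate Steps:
$x = -58$ ($x = -36 - 22 = -58$)
$H{\left(L \right)} = 1$
$142 H{\left(-10 \right)} + x = 142 \cdot 1 - 58 = 142 - 58 = 84$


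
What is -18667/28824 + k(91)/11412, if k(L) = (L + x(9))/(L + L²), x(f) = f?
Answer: -37155539431/57372529032 ≈ -0.64762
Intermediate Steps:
k(L) = (9 + L)/(L + L²) (k(L) = (L + 9)/(L + L²) = (9 + L)/(L + L²))
-18667/28824 + k(91)/11412 = -18667/28824 + ((9 + 91)/(91*(1 + 91)))/11412 = -18667*1/28824 + ((1/91)*100/92)*(1/11412) = -18667/28824 + ((1/91)*(1/92)*100)*(1/11412) = -18667/28824 + (25/2093)*(1/11412) = -18667/28824 + 25/23885316 = -37155539431/57372529032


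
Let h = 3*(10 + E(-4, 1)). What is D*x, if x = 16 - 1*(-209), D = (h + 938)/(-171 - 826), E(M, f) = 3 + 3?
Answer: -221850/997 ≈ -222.52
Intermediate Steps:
E(M, f) = 6
h = 48 (h = 3*(10 + 6) = 3*16 = 48)
D = -986/997 (D = (48 + 938)/(-171 - 826) = 986/(-997) = 986*(-1/997) = -986/997 ≈ -0.98897)
x = 225 (x = 16 + 209 = 225)
D*x = -986/997*225 = -221850/997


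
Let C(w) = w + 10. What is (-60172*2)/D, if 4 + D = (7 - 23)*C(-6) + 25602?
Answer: -60172/12767 ≈ -4.7131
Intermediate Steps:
C(w) = 10 + w
D = 25534 (D = -4 + ((7 - 23)*(10 - 6) + 25602) = -4 + (-16*4 + 25602) = -4 + (-64 + 25602) = -4 + 25538 = 25534)
(-60172*2)/D = -60172*2/25534 = -15043*8*(1/25534) = -120344*1/25534 = -60172/12767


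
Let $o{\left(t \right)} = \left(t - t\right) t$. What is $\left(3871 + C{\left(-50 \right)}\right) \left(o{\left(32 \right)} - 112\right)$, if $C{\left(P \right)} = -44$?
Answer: $-428624$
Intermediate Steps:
$o{\left(t \right)} = 0$ ($o{\left(t \right)} = 0 t = 0$)
$\left(3871 + C{\left(-50 \right)}\right) \left(o{\left(32 \right)} - 112\right) = \left(3871 - 44\right) \left(0 - 112\right) = 3827 \left(-112\right) = -428624$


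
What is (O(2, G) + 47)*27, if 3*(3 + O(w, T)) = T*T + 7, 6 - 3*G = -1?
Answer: 1300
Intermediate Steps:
G = 7/3 (G = 2 - 1/3*(-1) = 2 + 1/3 = 7/3 ≈ 2.3333)
O(w, T) = -2/3 + T**2/3 (O(w, T) = -3 + (T*T + 7)/3 = -3 + (T**2 + 7)/3 = -3 + (7 + T**2)/3 = -3 + (7/3 + T**2/3) = -2/3 + T**2/3)
(O(2, G) + 47)*27 = ((-2/3 + (7/3)**2/3) + 47)*27 = ((-2/3 + (1/3)*(49/9)) + 47)*27 = ((-2/3 + 49/27) + 47)*27 = (31/27 + 47)*27 = (1300/27)*27 = 1300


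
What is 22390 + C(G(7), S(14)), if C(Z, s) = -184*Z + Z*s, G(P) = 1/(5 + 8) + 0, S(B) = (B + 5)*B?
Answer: 291152/13 ≈ 22396.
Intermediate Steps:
S(B) = B*(5 + B) (S(B) = (5 + B)*B = B*(5 + B))
G(P) = 1/13 (G(P) = 1/13 + 0 = 1/13)
22390 + C(G(7), S(14)) = 22390 + (-184 + 14*(5 + 14))/13 = 22390 + (-184 + 14*19)/13 = 22390 + (-184 + 266)/13 = 22390 + (1/13)*82 = 22390 + 82/13 = 291152/13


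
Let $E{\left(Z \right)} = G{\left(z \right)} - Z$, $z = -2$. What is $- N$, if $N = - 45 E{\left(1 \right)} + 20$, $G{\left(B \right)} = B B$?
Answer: $115$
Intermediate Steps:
$G{\left(B \right)} = B^{2}$
$E{\left(Z \right)} = 4 - Z$ ($E{\left(Z \right)} = \left(-2\right)^{2} - Z = 4 - Z$)
$N = -115$ ($N = - 45 \left(4 - 1\right) + 20 = \left(-45\right) 3 + 20 = -135 + 20 = -115$)
$- N = \left(-1\right) \left(-115\right) = 115$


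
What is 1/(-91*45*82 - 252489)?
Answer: -1/588279 ≈ -1.6999e-6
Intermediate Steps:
1/(-91*45*82 - 252489) = 1/(-4095*82 - 252489) = 1/(-335790 - 252489) = 1/(-588279) = -1/588279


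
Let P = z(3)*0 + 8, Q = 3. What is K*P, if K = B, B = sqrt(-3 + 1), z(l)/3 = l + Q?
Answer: 8*I*sqrt(2) ≈ 11.314*I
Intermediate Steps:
z(l) = 9 + 3*l (z(l) = 3*(l + 3) = 3*(3 + l) = 9 + 3*l)
P = 8 (P = (9 + 3*3)*0 + 8 = (9 + 9)*0 + 8 = 18*0 + 8 = 0 + 8 = 8)
B = I*sqrt(2) (B = sqrt(-2) = I*sqrt(2) ≈ 1.4142*I)
K = I*sqrt(2) ≈ 1.4142*I
K*P = (I*sqrt(2))*8 = 8*I*sqrt(2)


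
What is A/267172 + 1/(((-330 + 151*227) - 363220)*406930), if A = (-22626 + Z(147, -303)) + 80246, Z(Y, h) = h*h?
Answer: 588886776085107/1052901764331620 ≈ 0.55930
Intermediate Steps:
Z(Y, h) = h²
A = 149429 (A = (-22626 + (-303)²) + 80246 = (-22626 + 91809) + 80246 = 69183 + 80246 = 149429)
A/267172 + 1/(((-330 + 151*227) - 363220)*406930) = 149429/267172 + 1/(((-330 + 151*227) - 363220)*406930) = 149429*(1/267172) + (1/406930)/((-330 + 34277) - 363220) = 149429/267172 + (1/406930)/(33947 - 363220) = 149429/267172 + (1/406930)/(-329273) = 149429/267172 - 1/329273*1/406930 = 149429/267172 - 1/133991061890 = 588886776085107/1052901764331620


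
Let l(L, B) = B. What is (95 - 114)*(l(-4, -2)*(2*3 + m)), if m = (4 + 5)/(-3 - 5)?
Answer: 741/4 ≈ 185.25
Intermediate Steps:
m = -9/8 (m = 9/(-8) = 9*(-⅛) = -9/8 ≈ -1.1250)
(95 - 114)*(l(-4, -2)*(2*3 + m)) = (95 - 114)*(-2*(2*3 - 9/8)) = -(-38)*(6 - 9/8) = -(-38)*39/8 = -19*(-39/4) = 741/4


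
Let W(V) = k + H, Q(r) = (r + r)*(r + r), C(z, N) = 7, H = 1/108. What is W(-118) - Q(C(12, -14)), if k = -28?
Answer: -24191/108 ≈ -223.99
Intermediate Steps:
H = 1/108 ≈ 0.0092593
Q(r) = 4*r**2 (Q(r) = (2*r)*(2*r) = 4*r**2)
W(V) = -3023/108 (W(V) = -28 + 1/108 = -3023/108)
W(-118) - Q(C(12, -14)) = -3023/108 - 4*7**2 = -3023/108 - 4*49 = -3023/108 - 1*196 = -3023/108 - 196 = -24191/108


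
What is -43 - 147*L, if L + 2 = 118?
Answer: -17095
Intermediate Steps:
L = 116 (L = -2 + 118 = 116)
-43 - 147*L = -43 - 147*116 = -43 - 17052 = -17095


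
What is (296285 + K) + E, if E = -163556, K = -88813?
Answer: 43916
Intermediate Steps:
(296285 + K) + E = (296285 - 88813) - 163556 = 207472 - 163556 = 43916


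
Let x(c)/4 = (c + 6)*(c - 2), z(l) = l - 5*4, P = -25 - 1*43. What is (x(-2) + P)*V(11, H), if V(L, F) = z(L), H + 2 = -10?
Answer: 1188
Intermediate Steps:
H = -12 (H = -2 - 10 = -12)
P = -68 (P = -25 - 43 = -68)
z(l) = -20 + l (z(l) = l - 20 = -20 + l)
x(c) = 4*(-2 + c)*(6 + c) (x(c) = 4*((c + 6)*(c - 2)) = 4*((6 + c)*(-2 + c)) = 4*((-2 + c)*(6 + c)) = 4*(-2 + c)*(6 + c))
V(L, F) = -20 + L
(x(-2) + P)*V(11, H) = ((-48 + 4*(-2)² + 16*(-2)) - 68)*(-20 + 11) = ((-48 + 4*4 - 32) - 68)*(-9) = ((-48 + 16 - 32) - 68)*(-9) = (-64 - 68)*(-9) = -132*(-9) = 1188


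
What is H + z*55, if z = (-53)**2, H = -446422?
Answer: -291927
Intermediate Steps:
z = 2809
H + z*55 = -446422 + 2809*55 = -446422 + 154495 = -291927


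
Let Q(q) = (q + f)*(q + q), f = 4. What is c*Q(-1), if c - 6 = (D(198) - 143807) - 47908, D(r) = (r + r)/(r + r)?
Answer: 1150248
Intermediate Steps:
D(r) = 1 (D(r) = (2*r)/((2*r)) = (2*r)*(1/(2*r)) = 1)
Q(q) = 2*q*(4 + q) (Q(q) = (q + 4)*(q + q) = (4 + q)*(2*q) = 2*q*(4 + q))
c = -191708 (c = 6 + ((1 - 143807) - 47908) = 6 + (-143806 - 47908) = 6 - 191714 = -191708)
c*Q(-1) = -383416*(-1)*(4 - 1) = -383416*(-1)*3 = -191708*(-6) = 1150248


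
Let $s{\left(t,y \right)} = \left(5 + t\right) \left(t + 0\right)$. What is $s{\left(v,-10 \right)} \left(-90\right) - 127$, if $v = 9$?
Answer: $-11467$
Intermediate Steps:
$s{\left(t,y \right)} = t \left(5 + t\right)$ ($s{\left(t,y \right)} = \left(5 + t\right) t = t \left(5 + t\right)$)
$s{\left(v,-10 \right)} \left(-90\right) - 127 = 9 \left(5 + 9\right) \left(-90\right) - 127 = 9 \cdot 14 \left(-90\right) - 127 = 126 \left(-90\right) - 127 = -11340 - 127 = -11467$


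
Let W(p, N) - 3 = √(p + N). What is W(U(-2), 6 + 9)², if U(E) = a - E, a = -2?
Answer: (3 + √15)² ≈ 47.238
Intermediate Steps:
U(E) = -2 - E
W(p, N) = 3 + √(N + p) (W(p, N) = 3 + √(p + N) = 3 + √(N + p))
W(U(-2), 6 + 9)² = (3 + √((6 + 9) + (-2 - 1*(-2))))² = (3 + √(15 + (-2 + 2)))² = (3 + √(15 + 0))² = (3 + √15)²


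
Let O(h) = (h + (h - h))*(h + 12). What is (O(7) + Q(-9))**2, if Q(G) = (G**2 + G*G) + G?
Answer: 81796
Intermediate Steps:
Q(G) = G + 2*G**2 (Q(G) = (G**2 + G**2) + G = 2*G**2 + G = G + 2*G**2)
O(h) = h*(12 + h) (O(h) = (h + 0)*(12 + h) = h*(12 + h))
(O(7) + Q(-9))**2 = (7*(12 + 7) - 9*(1 + 2*(-9)))**2 = (7*19 - 9*(1 - 18))**2 = (133 - 9*(-17))**2 = (133 + 153)**2 = 286**2 = 81796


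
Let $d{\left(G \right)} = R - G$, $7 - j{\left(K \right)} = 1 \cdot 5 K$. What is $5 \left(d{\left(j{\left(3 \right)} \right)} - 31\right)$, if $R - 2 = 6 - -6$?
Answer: $-45$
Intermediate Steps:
$j{\left(K \right)} = 7 - 5 K$ ($j{\left(K \right)} = 7 - 1 \cdot 5 K = 7 - 5 K$)
$R = 14$ ($R = 2 + \left(6 - -6\right) = 2 + \left(6 + 6\right) = 2 + 12 = 14$)
$d{\left(G \right)} = 14 - G$
$5 \left(d{\left(j{\left(3 \right)} \right)} - 31\right) = 5 \left(\left(14 - \left(7 - 15\right)\right) - 31\right) = 5 \left(\left(14 - -8\right) - 31\right) = 5 \left(\left(14 + 8\right) - 31\right) = 5 \left(22 - 31\right) = 5 \left(-9\right) = -45$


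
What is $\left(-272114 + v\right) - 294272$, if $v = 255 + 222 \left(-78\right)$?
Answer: $-583447$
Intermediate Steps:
$v = -17061$ ($v = 255 - 17316 = -17061$)
$\left(-272114 + v\right) - 294272 = \left(-272114 - 17061\right) - 294272 = -289175 - 294272 = -583447$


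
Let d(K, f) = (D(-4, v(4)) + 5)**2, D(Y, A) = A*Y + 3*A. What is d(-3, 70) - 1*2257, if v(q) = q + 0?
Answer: -2256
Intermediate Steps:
v(q) = q
D(Y, A) = 3*A + A*Y
d(K, f) = 1 (d(K, f) = (4*(3 - 4) + 5)**2 = (4*(-1) + 5)**2 = (-4 + 5)**2 = 1**2 = 1)
d(-3, 70) - 1*2257 = 1 - 1*2257 = 1 - 2257 = -2256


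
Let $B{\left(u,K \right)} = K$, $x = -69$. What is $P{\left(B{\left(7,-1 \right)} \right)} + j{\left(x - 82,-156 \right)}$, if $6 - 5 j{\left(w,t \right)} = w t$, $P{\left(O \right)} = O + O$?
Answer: $-4712$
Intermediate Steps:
$P{\left(O \right)} = 2 O$
$j{\left(w,t \right)} = \frac{6}{5} - \frac{t w}{5}$ ($j{\left(w,t \right)} = \frac{6}{5} - \frac{w t}{5} = \frac{6}{5} - \frac{t w}{5}$)
$P{\left(B{\left(7,-1 \right)} \right)} + j{\left(x - 82,-156 \right)} = 2 \left(-1\right) + \left(\frac{6}{5} - - \frac{156 \left(-69 - 82\right)}{5}\right) = -2 + \left(\frac{6}{5} - \left(- \frac{156}{5}\right) \left(-151\right)\right) = -2 + \left(\frac{6}{5} - \frac{23556}{5}\right) = -2 - 4710 = -4712$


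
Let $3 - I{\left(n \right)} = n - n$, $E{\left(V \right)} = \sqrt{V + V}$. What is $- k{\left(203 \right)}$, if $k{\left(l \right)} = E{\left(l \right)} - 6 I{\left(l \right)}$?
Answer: $18 - \sqrt{406} \approx -2.1494$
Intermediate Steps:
$E{\left(V \right)} = \sqrt{2} \sqrt{V}$ ($E{\left(V \right)} = \sqrt{2 V} = \sqrt{2} \sqrt{V}$)
$I{\left(n \right)} = 3$ ($I{\left(n \right)} = 3 - \left(n - n\right) = 3 - 0 = 3 + 0 = 3$)
$k{\left(l \right)} = -18 + \sqrt{2} \sqrt{l}$ ($k{\left(l \right)} = \sqrt{2} \sqrt{l} - 18 = -18 + \sqrt{2} \sqrt{l}$)
$- k{\left(203 \right)} = - (-18 + \sqrt{2} \sqrt{203}) = - (-18 + \sqrt{406}) = 18 - \sqrt{406}$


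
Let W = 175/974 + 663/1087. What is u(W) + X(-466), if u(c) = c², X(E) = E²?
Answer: 243416538477824633/1120926152644 ≈ 2.1716e+5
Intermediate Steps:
W = 835987/1058738 (W = 175*(1/974) + 663*(1/1087) = 175/974 + 663/1087 = 835987/1058738 ≈ 0.78961)
u(W) + X(-466) = (835987/1058738)² + (-466)² = 698874264169/1120926152644 + 217156 = 243416538477824633/1120926152644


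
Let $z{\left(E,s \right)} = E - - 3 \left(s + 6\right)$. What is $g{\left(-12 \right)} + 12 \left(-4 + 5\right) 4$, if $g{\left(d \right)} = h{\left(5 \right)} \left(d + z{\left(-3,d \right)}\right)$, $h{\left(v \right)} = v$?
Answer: $-117$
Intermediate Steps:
$z{\left(E,s \right)} = 18 + E + 3 s$ ($z{\left(E,s \right)} = E - - 3 \left(6 + s\right) = E - \left(-18 - 3 s\right) = E + \left(18 + 3 s\right) = 18 + E + 3 s$)
$g{\left(d \right)} = 75 + 20 d$ ($g{\left(d \right)} = 5 \left(d + \left(18 - 3 + 3 d\right)\right) = 5 \left(d + \left(15 + 3 d\right)\right) = 5 \left(15 + 4 d\right) = 75 + 20 d$)
$g{\left(-12 \right)} + 12 \left(-4 + 5\right) 4 = \left(75 + 20 \left(-12\right)\right) + 12 \left(-4 + 5\right) 4 = \left(75 - 240\right) + 12 \cdot 1 \cdot 4 = -165 + 12 \cdot 4 = -165 + 48 = -117$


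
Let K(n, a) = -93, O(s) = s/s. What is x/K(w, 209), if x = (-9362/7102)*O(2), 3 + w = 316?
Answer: 151/10653 ≈ 0.014174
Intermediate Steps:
w = 313 (w = -3 + 316 = 313)
O(s) = 1
x = -4681/3551 (x = -9362/7102*1 = -9362*1/7102*1 = -4681/3551*1 = -4681/3551 ≈ -1.3182)
x/K(w, 209) = -4681/3551/(-93) = -4681/3551*(-1/93) = 151/10653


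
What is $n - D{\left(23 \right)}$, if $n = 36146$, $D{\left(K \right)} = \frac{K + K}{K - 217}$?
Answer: $\frac{3506185}{97} \approx 36146.0$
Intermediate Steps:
$D{\left(K \right)} = \frac{2 K}{-217 + K}$
$n - D{\left(23 \right)} = 36146 - 2 \cdot 23 \frac{1}{-217 + 23} = 36146 - 2 \cdot 23 \frac{1}{-194} = 36146 - 2 \cdot 23 \left(- \frac{1}{194}\right) = 36146 - - \frac{23}{97} = 36146 + \frac{23}{97} = \frac{3506185}{97}$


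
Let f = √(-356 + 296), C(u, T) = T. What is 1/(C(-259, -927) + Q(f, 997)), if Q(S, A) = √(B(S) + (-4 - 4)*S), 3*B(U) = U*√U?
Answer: 3/(-2781 + √6*√(-24*I*√15 + √2*15^(¾)*I^(3/2))) ≈ -0.0010847 + 6.5611e-6*I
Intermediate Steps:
f = 2*I*√15 (f = √(-60) = 2*I*√15 ≈ 7.746*I)
B(U) = U^(3/2)/3 (B(U) = (U*√U)/3 = U^(3/2)/3)
Q(S, A) = √(-8*S + S^(3/2)/3) (Q(S, A) = √(S^(3/2)/3 + (-4 - 4)*S) = √(S^(3/2)/3 - 8*S) = √(-8*S + S^(3/2)/3))
1/(C(-259, -927) + Q(f, 997)) = 1/(-927 + √(-144*I*√15 + 3*(2*I*√15)^(3/2))/3) = 1/(-927 + √(-144*I*√15 + 3*(2*√2*15^(¾)*I^(3/2)))/3) = 1/(-927 + √(-144*I*√15 + 6*√2*15^(¾)*I^(3/2))/3)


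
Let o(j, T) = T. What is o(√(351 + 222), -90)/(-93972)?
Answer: 15/15662 ≈ 0.00095773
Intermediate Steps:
o(√(351 + 222), -90)/(-93972) = -90/(-93972) = -90*(-1/93972) = 15/15662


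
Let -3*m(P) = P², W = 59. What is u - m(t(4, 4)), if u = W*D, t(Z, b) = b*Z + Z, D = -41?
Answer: -6857/3 ≈ -2285.7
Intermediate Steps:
t(Z, b) = Z + Z*b (t(Z, b) = Z*b + Z = Z + Z*b)
u = -2419 (u = 59*(-41) = -2419)
m(P) = -P²/3
u - m(t(4, 4)) = -2419 - (-1)*(4*(1 + 4))²/3 = -2419 - (-1)*(4*5)²/3 = -2419 - (-1)*20²/3 = -2419 - (-1)*400/3 = -2419 - 1*(-400/3) = -2419 + 400/3 = -6857/3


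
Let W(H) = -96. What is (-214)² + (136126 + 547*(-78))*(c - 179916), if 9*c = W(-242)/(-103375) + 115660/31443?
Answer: -98379678155284430524/5850756225 ≈ -1.6815e+10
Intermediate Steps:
c = 11959371028/29253781125 (c = (-96/(-103375) + 115660/31443)/9 = (-96*(-1/103375) + 115660*(1/31443))/9 = (96/103375 + 115660/31443)/9 = (⅑)*(11959371028/3250420125) = 11959371028/29253781125 ≈ 0.40881)
(-214)² + (136126 + 547*(-78))*(c - 179916) = (-214)² + (136126 + 547*(-78))*(11959371028/29253781125 - 179916) = 45796 + (136126 - 42666)*(-5263211325514472/29253781125) = 45796 + 93460*(-5263211325514472/29253781125) = 45796 - 98379946096516510624/5850756225 = -98379678155284430524/5850756225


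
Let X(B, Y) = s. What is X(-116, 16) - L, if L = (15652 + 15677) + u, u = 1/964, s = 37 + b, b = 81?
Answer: -30087405/964 ≈ -31211.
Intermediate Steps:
s = 118 (s = 37 + 81 = 118)
X(B, Y) = 118
u = 1/964 ≈ 0.0010373
L = 30201157/964 (L = (15652 + 15677) + 1/964 = 31329 + 1/964 = 30201157/964 ≈ 31329.)
X(-116, 16) - L = 118 - 1*30201157/964 = 118 - 30201157/964 = -30087405/964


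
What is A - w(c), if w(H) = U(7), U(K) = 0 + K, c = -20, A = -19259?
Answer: -19266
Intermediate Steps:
U(K) = K
w(H) = 7
A - w(c) = -19259 - 1*7 = -19259 - 7 = -19266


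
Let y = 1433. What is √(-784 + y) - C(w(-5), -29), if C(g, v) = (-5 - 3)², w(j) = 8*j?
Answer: -64 + √649 ≈ -38.525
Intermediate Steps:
C(g, v) = 64 (C(g, v) = (-8)² = 64)
√(-784 + y) - C(w(-5), -29) = √(-784 + 1433) - 1*64 = √649 - 64 = -64 + √649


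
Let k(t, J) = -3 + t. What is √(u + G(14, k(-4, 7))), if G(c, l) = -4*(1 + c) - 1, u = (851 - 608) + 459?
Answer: √641 ≈ 25.318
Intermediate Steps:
u = 702 (u = 243 + 459 = 702)
G(c, l) = -5 - 4*c (G(c, l) = (-4 - 4*c) - 1 = -5 - 4*c)
√(u + G(14, k(-4, 7))) = √(702 + (-5 - 4*14)) = √(702 + (-5 - 56)) = √(702 - 61) = √641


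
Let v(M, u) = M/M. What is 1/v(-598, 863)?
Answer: 1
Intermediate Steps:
v(M, u) = 1
1/v(-598, 863) = 1/1 = 1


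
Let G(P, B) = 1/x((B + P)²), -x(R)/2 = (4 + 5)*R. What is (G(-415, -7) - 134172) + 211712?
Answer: 248555400479/3205512 ≈ 77540.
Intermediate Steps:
x(R) = -18*R (x(R) = -2*(4 + 5)*R = -18*R)
G(P, B) = -1/(18*(B + P)²) (G(P, B) = 1/(-18*(B + P)²) = -1/(18*(B + P)²))
(G(-415, -7) - 134172) + 211712 = (-1/(18*(-7 - 415)²) - 134172) + 211712 = (-1/18/(-422)² - 134172) + 211712 = (-1/18*1/178084 - 134172) + 211712 = (-1/3205512 - 134172) + 211712 = -430089956065/3205512 + 211712 = 248555400479/3205512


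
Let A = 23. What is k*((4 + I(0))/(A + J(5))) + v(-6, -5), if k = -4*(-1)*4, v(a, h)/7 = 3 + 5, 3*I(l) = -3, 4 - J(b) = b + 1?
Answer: 408/7 ≈ 58.286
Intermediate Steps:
J(b) = 3 - b (J(b) = 4 - (b + 1) = 4 - (1 + b) = 4 + (-1 - b) = 3 - b)
I(l) = -1 (I(l) = (⅓)*(-3) = -1)
v(a, h) = 56 (v(a, h) = 7*(3 + 5) = 7*8 = 56)
k = 16 (k = 4*4 = 16)
k*((4 + I(0))/(A + J(5))) + v(-6, -5) = 16*((4 - 1)/(23 + (3 - 1*5))) + 56 = 16*(3/(23 + (3 - 5))) + 56 = 16*(3/(23 - 2)) + 56 = 16*(3/21) + 56 = 16*(3*(1/21)) + 56 = 16*(⅐) + 56 = 16/7 + 56 = 408/7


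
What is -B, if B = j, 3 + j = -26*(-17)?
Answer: -439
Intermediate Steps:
j = 439 (j = -3 - 26*(-17) = -3 + 442 = 439)
B = 439
-B = -1*439 = -439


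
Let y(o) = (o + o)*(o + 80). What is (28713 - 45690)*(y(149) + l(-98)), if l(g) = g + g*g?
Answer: -1319927796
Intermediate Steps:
l(g) = g + g²
y(o) = 2*o*(80 + o) (y(o) = (2*o)*(80 + o) = 2*o*(80 + o))
(28713 - 45690)*(y(149) + l(-98)) = (28713 - 45690)*(2*149*(80 + 149) - 98*(1 - 98)) = -16977*(2*149*229 - 98*(-97)) = -16977*(68242 + 9506) = -16977*77748 = -1319927796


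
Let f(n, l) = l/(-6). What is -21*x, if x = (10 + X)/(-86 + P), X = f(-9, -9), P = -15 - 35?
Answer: 483/272 ≈ 1.7757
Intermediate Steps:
f(n, l) = -l/6 (f(n, l) = l*(-1/6) = -l/6)
P = -50
X = 3/2 (X = -1/6*(-9) = 3/2 ≈ 1.5000)
x = -23/272 (x = (10 + 3/2)/(-86 - 50) = (23/2)/(-136) = (23/2)*(-1/136) = -23/272 ≈ -0.084559)
-21*x = -21*(-23/272) = 483/272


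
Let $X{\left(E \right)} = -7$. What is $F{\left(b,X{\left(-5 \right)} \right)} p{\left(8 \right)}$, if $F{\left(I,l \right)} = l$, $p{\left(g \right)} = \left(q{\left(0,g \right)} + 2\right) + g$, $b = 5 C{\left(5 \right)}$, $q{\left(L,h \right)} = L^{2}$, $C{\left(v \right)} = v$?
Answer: $-70$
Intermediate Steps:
$b = 25$ ($b = 5 \cdot 5 = 25$)
$p{\left(g \right)} = 2 + g$ ($p{\left(g \right)} = \left(0^{2} + 2\right) + g = \left(0 + 2\right) + g = 2 + g$)
$F{\left(b,X{\left(-5 \right)} \right)} p{\left(8 \right)} = - 7 \left(2 + 8\right) = \left(-7\right) 10 = -70$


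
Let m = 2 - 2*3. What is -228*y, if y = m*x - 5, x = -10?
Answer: -7980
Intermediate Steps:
m = -4 (m = 2 - 1*6 = 2 - 6 = -4)
y = 35 (y = -4*(-10) - 5 = 40 - 5 = 35)
-228*y = -228*35 = -7980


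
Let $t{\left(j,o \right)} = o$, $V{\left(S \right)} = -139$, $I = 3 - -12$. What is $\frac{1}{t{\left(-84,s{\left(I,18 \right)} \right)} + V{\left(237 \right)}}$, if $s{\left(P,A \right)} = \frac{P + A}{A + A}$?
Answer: $- \frac{12}{1657} \approx -0.007242$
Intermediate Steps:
$I = 15$ ($I = 3 + 12 = 15$)
$s{\left(P,A \right)} = \frac{A + P}{2 A}$
$\frac{1}{t{\left(-84,s{\left(I,18 \right)} \right)} + V{\left(237 \right)}} = \frac{1}{\frac{18 + 15}{2 \cdot 18} - 139} = \frac{1}{\frac{1}{2} \cdot \frac{1}{18} \cdot 33 - 139} = \frac{1}{\frac{11}{12} - 139} = \frac{1}{- \frac{1657}{12}} = - \frac{12}{1657}$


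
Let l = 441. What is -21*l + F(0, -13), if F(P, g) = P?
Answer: -9261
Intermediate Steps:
-21*l + F(0, -13) = -21*441 + 0 = -9261 + 0 = -9261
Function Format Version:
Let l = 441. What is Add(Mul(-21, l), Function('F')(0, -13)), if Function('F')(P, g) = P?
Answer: -9261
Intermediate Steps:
Add(Mul(-21, l), Function('F')(0, -13)) = Add(Mul(-21, 441), 0) = Add(-9261, 0) = -9261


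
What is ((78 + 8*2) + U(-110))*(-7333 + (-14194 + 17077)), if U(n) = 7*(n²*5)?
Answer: -1884993300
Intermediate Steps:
U(n) = 35*n² (U(n) = 7*(5*n²) = 35*n²)
((78 + 8*2) + U(-110))*(-7333 + (-14194 + 17077)) = ((78 + 8*2) + 35*(-110)²)*(-7333 + (-14194 + 17077)) = ((78 + 16) + 35*12100)*(-7333 + 2883) = (94 + 423500)*(-4450) = 423594*(-4450) = -1884993300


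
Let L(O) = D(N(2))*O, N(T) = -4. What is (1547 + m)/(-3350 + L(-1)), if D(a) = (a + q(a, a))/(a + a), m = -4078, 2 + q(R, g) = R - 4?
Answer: 10124/13407 ≈ 0.75513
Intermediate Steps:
q(R, g) = -6 + R (q(R, g) = -2 + (R - 4) = -2 + (-4 + R) = -6 + R)
D(a) = (-6 + 2*a)/(2*a) (D(a) = (a + (-6 + a))/(a + a) = (-6 + 2*a)/((2*a)) = (-6 + 2*a)*(1/(2*a)) = (-6 + 2*a)/(2*a))
L(O) = 7*O/4 (L(O) = ((-3 - 4)/(-4))*O = (-¼*(-7))*O = 7*O/4)
(1547 + m)/(-3350 + L(-1)) = (1547 - 4078)/(-3350 + (7/4)*(-1)) = -2531/(-3350 - 7/4) = -2531/(-13407/4) = -2531*(-4/13407) = 10124/13407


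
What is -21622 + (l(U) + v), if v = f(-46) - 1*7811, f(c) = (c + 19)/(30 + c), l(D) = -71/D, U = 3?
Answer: -1413839/48 ≈ -29455.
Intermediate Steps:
f(c) = (19 + c)/(30 + c)
v = -124949/16 (v = (19 - 46)/(30 - 46) - 1*7811 = -27/(-16) - 7811 = -1/16*(-27) - 7811 = 27/16 - 7811 = -124949/16 ≈ -7809.3)
-21622 + (l(U) + v) = -21622 + (-71/3 - 124949/16) = -21622 - 375983/48 = -1413839/48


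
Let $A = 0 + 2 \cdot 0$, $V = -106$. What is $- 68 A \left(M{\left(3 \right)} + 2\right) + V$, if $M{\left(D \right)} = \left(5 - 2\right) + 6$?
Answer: $-106$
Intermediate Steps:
$M{\left(D \right)} = 9$ ($M{\left(D \right)} = 3 + 6 = 9$)
$A = 0$ ($A = 0 + 0 = 0$)
$- 68 A \left(M{\left(3 \right)} + 2\right) + V = - 68 \cdot 0 \left(9 + 2\right) - 106 = - 68 \cdot 0 \cdot 11 - 106 = \left(-68\right) 0 - 106 = 0 - 106 = -106$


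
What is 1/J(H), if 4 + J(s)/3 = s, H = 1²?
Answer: -⅑ ≈ -0.11111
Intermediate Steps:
H = 1
J(s) = -12 + 3*s
1/J(H) = 1/(-12 + 3*1) = 1/(-12 + 3) = 1/(-9) = -⅑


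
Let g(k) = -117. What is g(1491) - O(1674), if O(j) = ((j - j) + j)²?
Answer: -2802393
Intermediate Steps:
O(j) = j² (O(j) = (0 + j)² = j²)
g(1491) - O(1674) = -117 - 1*1674² = -117 - 1*2802276 = -117 - 2802276 = -2802393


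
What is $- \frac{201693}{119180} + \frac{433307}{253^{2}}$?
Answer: $\frac{38731361023}{7628592620} \approx 5.0771$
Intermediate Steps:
$- \frac{201693}{119180} + \frac{433307}{253^{2}} = \left(-201693\right) \frac{1}{119180} + \frac{433307}{64009} = - \frac{201693}{119180} + 433307 \cdot \frac{1}{64009} = - \frac{201693}{119180} + \frac{433307}{64009} = \frac{38731361023}{7628592620}$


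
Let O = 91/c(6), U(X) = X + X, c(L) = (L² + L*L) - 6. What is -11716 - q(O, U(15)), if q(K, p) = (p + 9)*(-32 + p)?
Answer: -11638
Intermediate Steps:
c(L) = -6 + 2*L² (c(L) = (L² + L²) - 6 = 2*L² - 6 = -6 + 2*L²)
U(X) = 2*X
O = 91/66 (O = 91/(-6 + 2*6²) = 91/(-6 + 2*36) = 91/(-6 + 72) = 91/66 ≈ 1.3788)
q(K, p) = (-32 + p)*(9 + p) (q(K, p) = (9 + p)*(-32 + p) = (-32 + p)*(9 + p))
-11716 - q(O, U(15)) = -11716 - (-288 + (2*15)² - 46*15) = -11716 - (-288 + 30² - 23*30) = -11716 - (-288 + 900 - 690) = -11716 - 1*(-78) = -11716 + 78 = -11638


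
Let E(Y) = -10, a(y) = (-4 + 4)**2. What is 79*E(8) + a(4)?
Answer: -790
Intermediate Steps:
a(y) = 0 (a(y) = 0**2 = 0)
79*E(8) + a(4) = 79*(-10) + 0 = -790 + 0 = -790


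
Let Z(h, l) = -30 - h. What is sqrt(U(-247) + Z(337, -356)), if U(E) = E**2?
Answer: 3*sqrt(6738) ≈ 246.26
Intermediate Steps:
sqrt(U(-247) + Z(337, -356)) = sqrt((-247)**2 + (-30 - 1*337)) = sqrt(61009 + (-30 - 337)) = sqrt(61009 - 367) = sqrt(60642) = 3*sqrt(6738)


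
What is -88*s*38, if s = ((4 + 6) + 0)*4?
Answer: -133760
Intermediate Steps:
s = 40 (s = (10 + 0)*4 = 10*4 = 40)
-88*s*38 = -88*40*38 = -3520*38 = -133760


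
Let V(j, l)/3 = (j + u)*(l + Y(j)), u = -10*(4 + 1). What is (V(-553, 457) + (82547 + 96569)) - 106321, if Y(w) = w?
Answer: 246459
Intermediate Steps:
u = -50 (u = -10*5 = -50)
V(j, l) = 3*(-50 + j)*(j + l) (V(j, l) = 3*((j - 50)*(l + j)) = 3*((-50 + j)*(j + l)) = 3*(-50 + j)*(j + l))
(V(-553, 457) + (82547 + 96569)) - 106321 = ((-150*(-553) - 150*457 + 3*(-553)² + 3*(-553)*457) + (82547 + 96569)) - 106321 = ((82950 - 68550 + 3*305809 - 758163) + 179116) - 106321 = ((82950 - 68550 + 917427 - 758163) + 179116) - 106321 = (173664 + 179116) - 106321 = 352780 - 106321 = 246459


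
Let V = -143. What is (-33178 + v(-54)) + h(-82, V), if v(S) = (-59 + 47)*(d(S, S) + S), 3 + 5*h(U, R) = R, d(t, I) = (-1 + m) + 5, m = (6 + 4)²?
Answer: -169036/5 ≈ -33807.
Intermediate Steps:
m = 100 (m = 10² = 100)
d(t, I) = 104 (d(t, I) = (-1 + 100) + 5 = 99 + 5 = 104)
h(U, R) = -⅗ + R/5
v(S) = -1248 - 12*S (v(S) = (-59 + 47)*(104 + S) = -12*(104 + S) = -1248 - 12*S)
(-33178 + v(-54)) + h(-82, V) = (-33178 + (-1248 - 12*(-54))) + (-⅗ + (⅕)*(-143)) = (-33178 + (-1248 + 648)) + (-⅗ - 143/5) = (-33178 - 600) - 146/5 = -33778 - 146/5 = -169036/5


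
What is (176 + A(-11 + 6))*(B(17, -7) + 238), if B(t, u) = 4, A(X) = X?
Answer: 41382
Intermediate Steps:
(176 + A(-11 + 6))*(B(17, -7) + 238) = (176 + (-11 + 6))*(4 + 238) = (176 - 5)*242 = 171*242 = 41382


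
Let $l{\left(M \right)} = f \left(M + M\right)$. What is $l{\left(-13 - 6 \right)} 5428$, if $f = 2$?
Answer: $-412528$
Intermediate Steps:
$l{\left(M \right)} = 4 M$ ($l{\left(M \right)} = 2 \left(M + M\right) = 2 \cdot 2 M = 4 M$)
$l{\left(-13 - 6 \right)} 5428 = 4 \left(-13 - 6\right) 5428 = 4 \left(-19\right) 5428 = \left(-76\right) 5428 = -412528$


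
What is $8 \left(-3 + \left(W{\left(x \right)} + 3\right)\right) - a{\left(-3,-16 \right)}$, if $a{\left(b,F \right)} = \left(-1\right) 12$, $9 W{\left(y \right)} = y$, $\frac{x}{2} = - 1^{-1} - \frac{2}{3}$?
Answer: $\frac{244}{27} \approx 9.037$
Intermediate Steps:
$x = - \frac{10}{3}$ ($x = 2 \left(- 1^{-1} - \frac{2}{3}\right) = 2 \left(\left(-1\right) 1 - \frac{2}{3}\right) = 2 \left(-1 - \frac{2}{3}\right) = 2 \left(- \frac{5}{3}\right) = - \frac{10}{3} \approx -3.3333$)
$W{\left(y \right)} = \frac{y}{9}$
$a{\left(b,F \right)} = -12$
$8 \left(-3 + \left(W{\left(x \right)} + 3\right)\right) - a{\left(-3,-16 \right)} = 8 \left(-3 + \left(\frac{1}{9} \left(- \frac{10}{3}\right) + 3\right)\right) - -12 = 8 \left(-3 + \left(- \frac{10}{27} + 3\right)\right) + 12 = 8 \left(-3 + \frac{71}{27}\right) + 12 = 8 \left(- \frac{10}{27}\right) + 12 = - \frac{80}{27} + 12 = \frac{244}{27}$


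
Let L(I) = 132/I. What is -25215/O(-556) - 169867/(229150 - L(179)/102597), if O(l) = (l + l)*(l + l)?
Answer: -60054781810021009/78844824972043712 ≈ -0.76168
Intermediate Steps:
O(l) = 4*l**2 (O(l) = (2*l)*(2*l) = 4*l**2)
-25215/O(-556) - 169867/(229150 - L(179)/102597) = -25215/(4*(-556)**2) - 169867/(229150 - 132/179/102597) = -25215/(4*309136) - 169867/(229150 - 132*(1/179)/102597) = -25215/1236544 - 169867/(229150 - 132/(179*102597)) = -25215*1/1236544 - 169867/(229150 - 1*4/556511) = -25215/1236544 - 169867/(229150 - 4/556511) = -25215/1236544 - 169867/127524495646/556511 = -25215/1236544 - 169867*556511/127524495646 = -25215/1236544 - 94532854037/127524495646 = -60054781810021009/78844824972043712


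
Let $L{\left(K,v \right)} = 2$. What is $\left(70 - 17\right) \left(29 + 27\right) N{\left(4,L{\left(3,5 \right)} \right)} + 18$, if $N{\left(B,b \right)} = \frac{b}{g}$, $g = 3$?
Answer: $\frac{5990}{3} \approx 1996.7$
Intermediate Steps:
$N{\left(B,b \right)} = \frac{b}{3}$
$\left(70 - 17\right) \left(29 + 27\right) N{\left(4,L{\left(3,5 \right)} \right)} + 18 = \left(70 - 17\right) \left(29 + 27\right) \frac{1}{3} \cdot 2 + 18 = 53 \cdot 56 \cdot \frac{2}{3} + 18 = 2968 \cdot \frac{2}{3} + 18 = \frac{5936}{3} + 18 = \frac{5990}{3}$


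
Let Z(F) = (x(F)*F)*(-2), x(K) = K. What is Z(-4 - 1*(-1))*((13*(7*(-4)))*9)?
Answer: 58968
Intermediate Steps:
Z(F) = -2*F² (Z(F) = (F*F)*(-2) = F²*(-2) = -2*F²)
Z(-4 - 1*(-1))*((13*(7*(-4)))*9) = (-2*(-4 - 1*(-1))²)*((13*(7*(-4)))*9) = (-2*(-4 + 1)²)*((13*(-28))*9) = (-2*(-3)²)*(-364*9) = -2*9*(-3276) = -18*(-3276) = 58968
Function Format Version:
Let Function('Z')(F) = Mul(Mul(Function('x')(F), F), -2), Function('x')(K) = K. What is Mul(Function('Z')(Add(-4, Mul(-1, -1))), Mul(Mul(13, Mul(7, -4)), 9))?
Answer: 58968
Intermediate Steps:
Function('Z')(F) = Mul(-2, Pow(F, 2)) (Function('Z')(F) = Mul(Mul(F, F), -2) = Mul(Pow(F, 2), -2) = Mul(-2, Pow(F, 2)))
Mul(Function('Z')(Add(-4, Mul(-1, -1))), Mul(Mul(13, Mul(7, -4)), 9)) = Mul(Mul(-2, Pow(Add(-4, Mul(-1, -1)), 2)), Mul(Mul(13, Mul(7, -4)), 9)) = Mul(Mul(-2, Pow(Add(-4, 1), 2)), Mul(Mul(13, -28), 9)) = Mul(Mul(-2, Pow(-3, 2)), Mul(-364, 9)) = Mul(Mul(-2, 9), -3276) = Mul(-18, -3276) = 58968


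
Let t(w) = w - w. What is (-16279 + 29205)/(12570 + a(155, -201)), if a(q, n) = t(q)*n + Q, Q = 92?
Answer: 6463/6331 ≈ 1.0208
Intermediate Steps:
t(w) = 0
a(q, n) = 92 (a(q, n) = 0*n + 92 = 0 + 92 = 92)
(-16279 + 29205)/(12570 + a(155, -201)) = (-16279 + 29205)/(12570 + 92) = 12926/12662 = 12926*(1/12662) = 6463/6331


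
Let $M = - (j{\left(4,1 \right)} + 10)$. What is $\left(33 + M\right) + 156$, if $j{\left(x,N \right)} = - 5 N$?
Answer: $184$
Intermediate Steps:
$M = -5$ ($M = - (\left(-5\right) 1 + 10) = - (-5 + 10) = \left(-1\right) 5 = -5$)
$\left(33 + M\right) + 156 = \left(33 - 5\right) + 156 = 28 + 156 = 184$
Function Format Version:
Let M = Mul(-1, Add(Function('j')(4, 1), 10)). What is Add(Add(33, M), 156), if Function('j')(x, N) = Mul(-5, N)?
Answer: 184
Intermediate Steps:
M = -5 (M = Mul(-1, Add(Mul(-5, 1), 10)) = Mul(-1, Add(-5, 10)) = Mul(-1, 5) = -5)
Add(Add(33, M), 156) = Add(Add(33, -5), 156) = Add(28, 156) = 184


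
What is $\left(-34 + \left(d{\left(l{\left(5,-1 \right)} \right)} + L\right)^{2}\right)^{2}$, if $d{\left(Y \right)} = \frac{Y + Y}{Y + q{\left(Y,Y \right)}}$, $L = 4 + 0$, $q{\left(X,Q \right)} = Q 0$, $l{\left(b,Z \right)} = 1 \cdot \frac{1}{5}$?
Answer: $4$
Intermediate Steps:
$l{\left(b,Z \right)} = \frac{1}{5}$ ($l{\left(b,Z \right)} = 1 \cdot \frac{1}{5} = \frac{1}{5}$)
$q{\left(X,Q \right)} = 0$
$L = 4$
$d{\left(Y \right)} = 2$ ($d{\left(Y \right)} = \frac{Y + Y}{Y + 0} = \frac{2 Y}{Y} = 2$)
$\left(-34 + \left(d{\left(l{\left(5,-1 \right)} \right)} + L\right)^{2}\right)^{2} = \left(-34 + \left(2 + 4\right)^{2}\right)^{2} = \left(-34 + 6^{2}\right)^{2} = \left(-34 + 36\right)^{2} = 2^{2} = 4$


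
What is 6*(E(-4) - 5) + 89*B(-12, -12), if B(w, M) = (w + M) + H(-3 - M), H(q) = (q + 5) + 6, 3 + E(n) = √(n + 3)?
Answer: -404 + 6*I ≈ -404.0 + 6.0*I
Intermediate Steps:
E(n) = -3 + √(3 + n) (E(n) = -3 + √(n + 3) = -3 + √(3 + n))
H(q) = 11 + q (H(q) = (5 + q) + 6 = 11 + q)
B(w, M) = 8 + w (B(w, M) = (w + M) + (11 + (-3 - M)) = (M + w) + (8 - M) = 8 + w)
6*(E(-4) - 5) + 89*B(-12, -12) = 6*((-3 + √(3 - 4)) - 5) + 89*(8 - 12) = 6*((-3 + √(-1)) - 5) + 89*(-4) = 6*((-3 + I) - 5) - 356 = 6*(-8 + I) - 356 = (-48 + 6*I) - 356 = -404 + 6*I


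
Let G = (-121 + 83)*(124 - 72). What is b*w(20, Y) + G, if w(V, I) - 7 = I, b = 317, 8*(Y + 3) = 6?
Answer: -1881/4 ≈ -470.25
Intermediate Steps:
Y = -9/4 (Y = -3 + (⅛)*6 = -3 + ¾ = -9/4 ≈ -2.2500)
w(V, I) = 7 + I
G = -1976 (G = -38*52 = -1976)
b*w(20, Y) + G = 317*(7 - 9/4) - 1976 = 317*(19/4) - 1976 = 6023/4 - 1976 = -1881/4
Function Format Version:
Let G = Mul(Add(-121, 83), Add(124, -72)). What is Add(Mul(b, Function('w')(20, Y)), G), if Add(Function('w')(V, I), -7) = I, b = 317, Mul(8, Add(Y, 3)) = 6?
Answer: Rational(-1881, 4) ≈ -470.25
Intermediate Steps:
Y = Rational(-9, 4) (Y = Add(-3, Mul(Rational(1, 8), 6)) = Add(-3, Rational(3, 4)) = Rational(-9, 4) ≈ -2.2500)
Function('w')(V, I) = Add(7, I)
G = -1976 (G = Mul(-38, 52) = -1976)
Add(Mul(b, Function('w')(20, Y)), G) = Add(Mul(317, Add(7, Rational(-9, 4))), -1976) = Add(Mul(317, Rational(19, 4)), -1976) = Add(Rational(6023, 4), -1976) = Rational(-1881, 4)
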